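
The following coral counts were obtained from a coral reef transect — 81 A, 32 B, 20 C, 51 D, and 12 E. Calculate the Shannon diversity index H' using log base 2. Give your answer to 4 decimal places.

2.0419

Total N = 81+32+20+51+12 = 196, so the proportions are 0.413265, 0.163265, 0.102041, 0.260204, 0.061224 (working shown to 6 dp, full precision carried).
Each pᵢ log₂ pᵢ term: 0.413265×(-1.274860)=-0.526855, 0.163265×(-2.614710)=-0.426891, 0.102041×(-3.292782)=-0.335998, 0.260204×(-1.942285)=-0.505390, 0.061224×(-4.029747)=-0.246719.
Sum = -2.041854, so H' = 2.0419.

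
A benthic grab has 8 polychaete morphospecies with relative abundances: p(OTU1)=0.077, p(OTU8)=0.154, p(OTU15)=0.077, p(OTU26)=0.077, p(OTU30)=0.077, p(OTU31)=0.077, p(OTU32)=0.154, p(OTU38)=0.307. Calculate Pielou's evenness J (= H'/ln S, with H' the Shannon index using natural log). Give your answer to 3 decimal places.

H' = −Σ pᵢ ln pᵢ = −((-0.19742) + (-0.28810) + (-0.19742) + (-0.19742) + (-0.19742) + (-0.19742) + (-0.28810) + (-0.36254)) = 1.92587 (working shown to 5 dp, full precision carried).
With S = 8 species, ln S = 2.07944, so J = 1.92587/2.07944 = 0.92615, i.e. 0.926 to 3 decimal places.

0.926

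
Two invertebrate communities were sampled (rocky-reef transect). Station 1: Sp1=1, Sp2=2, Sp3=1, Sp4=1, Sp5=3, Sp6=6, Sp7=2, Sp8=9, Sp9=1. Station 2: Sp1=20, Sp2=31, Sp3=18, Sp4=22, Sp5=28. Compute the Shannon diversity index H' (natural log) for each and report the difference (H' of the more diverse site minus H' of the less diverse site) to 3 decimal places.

0.262

Station 1: N=26, proportions 0.03846, 0.07692, 0.03846, 0.03846, 0.11538, 0.23077, 0.07692, 0.34615, 0.03846, giving H' = 1.85063 (working shown to 5 dp, full precision carried).
Station 2: N=119, proportions 0.16807, 0.2605, 0.15126, 0.18487, 0.23529, giving H' = 1.58837.
Difference = |1.85063 − 1.58837| = 0.26226, i.e. 0.262 to 3 decimal places.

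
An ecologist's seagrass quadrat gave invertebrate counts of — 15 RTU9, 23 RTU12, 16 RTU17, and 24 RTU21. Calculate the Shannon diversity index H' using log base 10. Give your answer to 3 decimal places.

0.593

Total N = 15+23+16+24 = 78, so the proportions are 0.19231, 0.29487, 0.20513, 0.30769 (working shown to 5 dp, full precision carried).
Each pᵢ log₁₀ pᵢ term: 0.19231×(-0.71600)=-0.13769, 0.29487×(-0.53037)=-0.15639, 0.20513×(-0.68797)=-0.14112, 0.30769×(-0.51188)=-0.15750.
Sum = -0.59271, so H' = 0.593.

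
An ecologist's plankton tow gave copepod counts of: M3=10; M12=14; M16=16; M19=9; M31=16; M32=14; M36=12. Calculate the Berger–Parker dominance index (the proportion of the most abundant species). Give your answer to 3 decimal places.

0.176

Total N = 10+14+16+9+16+14+12 = 91, so the proportions are 0.10989, 0.15385, 0.17582, 0.0989, 0.17582, 0.15385, 0.13187 (working shown to 5 dp, full precision carried).
The largest proportion is 0.17582, i.e. d = 0.176 to 3 decimal places.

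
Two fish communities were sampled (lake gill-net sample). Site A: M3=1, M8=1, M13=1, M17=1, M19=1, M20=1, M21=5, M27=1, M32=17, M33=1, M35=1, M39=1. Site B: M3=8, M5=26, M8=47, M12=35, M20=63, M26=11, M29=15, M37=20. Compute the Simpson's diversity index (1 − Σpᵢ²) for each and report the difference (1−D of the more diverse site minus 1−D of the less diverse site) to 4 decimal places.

Site A: N=32, proportions 0.03125, 0.03125, 0.03125, 0.03125, 0.03125, 0.03125, 0.15625, 0.03125, 0.53125, 0.03125, 0.03125, 0.03125, giving 1−D = 0.683594 (working shown to 6 dp, full precision carried).
Site B: N=225, proportions 0.035556, 0.115556, 0.208889, 0.155556, 0.28, 0.048889, 0.066667, 0.088889, giving 1−D = 0.824415.
Difference = |0.683594 − 0.824415| = 0.140821, i.e. 0.1408 to 4 decimal places.

0.1408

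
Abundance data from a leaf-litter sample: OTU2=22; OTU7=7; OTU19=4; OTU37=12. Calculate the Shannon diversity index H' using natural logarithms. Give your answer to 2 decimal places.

Total N = 22+7+4+12 = 45, so the proportions are 0.4889, 0.1556, 0.0889, 0.2667 (working shown to 4 dp, full precision carried).
Each pᵢ ln pᵢ term: 0.4889×(-0.7156)=-0.3499, 0.1556×(-1.8608)=-0.2895, 0.0889×(-2.4204)=-0.2151, 0.2667×(-1.3218)=-0.3525.
Sum = -1.2069, so H' = 1.21.

1.21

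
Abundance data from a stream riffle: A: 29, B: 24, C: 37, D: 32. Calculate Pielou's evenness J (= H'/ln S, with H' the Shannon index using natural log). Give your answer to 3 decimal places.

Total N = 29+24+37+32 = 122, so the proportions are 0.2377, 0.19672, 0.30328, 0.2623 (working shown to 5 dp, full precision carried).
H' = −Σ pᵢ ln pᵢ = −((-0.34152) + (-0.31986) + (-0.36184) + (-0.35103)) = 1.37425.
With S = 4 species, ln S = 1.38629, so J = 1.37425/1.38629 = 0.99131, i.e. 0.991 to 3 decimal places.

0.991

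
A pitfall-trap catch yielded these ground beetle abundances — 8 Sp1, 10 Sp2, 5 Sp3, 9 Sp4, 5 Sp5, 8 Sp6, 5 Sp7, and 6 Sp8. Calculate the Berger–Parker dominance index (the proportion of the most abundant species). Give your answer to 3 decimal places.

0.179

Total N = 8+10+5+9+5+8+5+6 = 56, so the proportions are 0.14286, 0.17857, 0.08929, 0.16071, 0.08929, 0.14286, 0.08929, 0.10714 (working shown to 5 dp, full precision carried).
The largest proportion is 0.17857, i.e. d = 0.179 to 3 decimal places.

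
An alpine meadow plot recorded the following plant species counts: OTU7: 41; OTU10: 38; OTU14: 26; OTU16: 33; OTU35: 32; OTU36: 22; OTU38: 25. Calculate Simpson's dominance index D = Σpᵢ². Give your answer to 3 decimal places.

Total N = 41+38+26+33+32+22+25 = 217, so the proportions are 0.18894, 0.17512, 0.11982, 0.15207, 0.14747, 0.10138, 0.11521 (working shown to 5 dp, full precision carried).
D = 0.18894² + 0.17512² + 0.11982² + 0.15207² + 0.14747² + 0.10138² + 0.11521² = 0.03570 + 0.03067 + 0.01436 + 0.02313 + 0.02175 + 0.01028 + 0.01327 = 0.14914.
To 3 decimal places, D = 0.149.

0.149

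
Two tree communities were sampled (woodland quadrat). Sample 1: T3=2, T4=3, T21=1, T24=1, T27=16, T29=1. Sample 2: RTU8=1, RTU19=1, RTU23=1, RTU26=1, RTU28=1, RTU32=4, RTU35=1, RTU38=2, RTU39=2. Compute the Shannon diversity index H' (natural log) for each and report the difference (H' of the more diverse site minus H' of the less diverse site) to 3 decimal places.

0.910

Sample 1: N=24, proportions 0.08333, 0.125, 0.04167, 0.04167, 0.66667, 0.04167, giving H' = 1.13457 (working shown to 5 dp, full precision carried).
Sample 2: N=14, proportions 0.07143, 0.07143, 0.07143, 0.07143, 0.07143, 0.28571, 0.07143, 0.14286, 0.14286, giving H' = 2.04493.
Difference = |1.13457 − 2.04493| = 0.91036, i.e. 0.910 to 3 decimal places.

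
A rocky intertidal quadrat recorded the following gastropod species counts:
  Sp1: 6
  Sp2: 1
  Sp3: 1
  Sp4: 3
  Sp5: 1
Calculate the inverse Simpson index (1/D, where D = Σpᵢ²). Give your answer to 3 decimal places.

Total N = 6+1+1+3+1 = 12, so the proportions are 0.5, 0.083333, 0.083333, 0.25, 0.083333 (working shown to 6 dp, full precision carried).
D = 0.5² + 0.083333² + 0.083333² + 0.25² + 0.083333² = 0.250000 + 0.006944 + 0.006944 + 0.062500 + 0.006944 = 0.333333.
So 1/D = 3.00000, i.e. 3.000 to 3 decimal places.

3.000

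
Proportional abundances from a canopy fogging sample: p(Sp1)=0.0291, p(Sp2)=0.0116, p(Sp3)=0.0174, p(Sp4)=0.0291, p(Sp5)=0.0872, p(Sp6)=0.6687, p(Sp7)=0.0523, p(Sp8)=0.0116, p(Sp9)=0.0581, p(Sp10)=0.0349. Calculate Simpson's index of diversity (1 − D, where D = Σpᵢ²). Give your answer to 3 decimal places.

0.536

D = 0.0291² + 0.0116² + 0.0174² + 0.0291² + 0.0872² + 0.6687² + 0.0523² + 0.0116² + 0.0581² + 0.0349² = 0.00085 + 0.00013 + 0.00030 + 0.00085 + 0.00760 + 0.44716 + 0.00274 + 0.00013 + 0.00338 + 0.00122 = 0.46436 (working shown to 5 dp, full precision carried).
So 1 − D = 0.53564, i.e. 0.536 to 3 decimal places.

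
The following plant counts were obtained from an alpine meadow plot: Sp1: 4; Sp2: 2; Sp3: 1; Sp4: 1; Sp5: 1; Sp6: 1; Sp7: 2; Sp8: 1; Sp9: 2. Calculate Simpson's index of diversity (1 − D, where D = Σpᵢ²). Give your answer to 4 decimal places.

Total N = 4+2+1+1+1+1+2+1+2 = 15, so the proportions are 0.266667, 0.133333, 0.066667, 0.066667, 0.066667, 0.066667, 0.133333, 0.066667, 0.133333 (working shown to 6 dp, full precision carried).
D = 0.266667² + 0.133333² + 0.066667² + 0.066667² + 0.066667² + 0.066667² + 0.133333² + 0.066667² + 0.133333² = 0.071111 + 0.017778 + 0.004444 + 0.004444 + 0.004444 + 0.004444 + 0.017778 + 0.004444 + 0.017778 = 0.146667.
So 1 − D = 0.853333, i.e. 0.8533 to 4 decimal places.

0.8533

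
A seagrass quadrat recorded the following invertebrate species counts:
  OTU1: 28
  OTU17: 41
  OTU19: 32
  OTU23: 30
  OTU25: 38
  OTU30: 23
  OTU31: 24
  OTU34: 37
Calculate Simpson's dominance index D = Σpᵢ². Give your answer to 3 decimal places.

0.130

Total N = 28+41+32+30+38+23+24+37 = 253, so the proportions are 0.11067, 0.16206, 0.12648, 0.11858, 0.1502, 0.09091, 0.09486, 0.14625 (working shown to 5 dp, full precision carried).
D = 0.11067² + 0.16206² + 0.12648² + 0.11858² + 0.1502² + 0.09091² + 0.09486² + 0.14625² = 0.01225 + 0.02626 + 0.01600 + 0.01406 + 0.02256 + 0.00826 + 0.00900 + 0.02139 = 0.12978.
To 3 decimal places, D = 0.130.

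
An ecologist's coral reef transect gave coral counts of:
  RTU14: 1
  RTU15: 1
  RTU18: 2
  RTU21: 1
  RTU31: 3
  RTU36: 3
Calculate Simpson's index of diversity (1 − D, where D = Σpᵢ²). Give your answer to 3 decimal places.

Total N = 1+1+2+1+3+3 = 11, so the proportions are 0.09091, 0.09091, 0.18182, 0.09091, 0.27273, 0.27273 (working shown to 5 dp, full precision carried).
D = 0.09091² + 0.09091² + 0.18182² + 0.09091² + 0.27273² + 0.27273² = 0.00826 + 0.00826 + 0.03306 + 0.00826 + 0.07438 + 0.07438 = 0.20661.
So 1 − D = 0.79339, i.e. 0.793 to 3 decimal places.

0.793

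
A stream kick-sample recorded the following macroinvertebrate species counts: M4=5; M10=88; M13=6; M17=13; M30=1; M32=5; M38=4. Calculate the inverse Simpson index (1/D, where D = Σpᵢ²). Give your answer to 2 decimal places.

Total N = 5+88+6+13+1+5+4 = 122, so the proportions are 0.04098, 0.72131, 0.04918, 0.10656, 0.0082, 0.04098, 0.03279 (working shown to 5 dp, full precision carried).
D = 0.04098² + 0.72131² + 0.04918² + 0.10656² + 0.0082² + 0.04098² + 0.03279² = 0.00168 + 0.52029 + 0.00242 + 0.01135 + 0.00007 + 0.00168 + 0.00107 = 0.53856.
So 1/D = 1.8568, i.e. 1.86 to 2 decimal places.

1.86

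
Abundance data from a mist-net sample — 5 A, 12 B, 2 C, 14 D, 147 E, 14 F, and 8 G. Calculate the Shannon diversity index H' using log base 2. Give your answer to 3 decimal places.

Total N = 5+12+2+14+147+14+8 = 202, so the proportions are 0.02475, 0.05941, 0.0099, 0.06931, 0.72772, 0.06931, 0.0396 (working shown to 5 dp, full precision carried).
Each pᵢ log₂ pᵢ term: 0.02475×(-5.33628)=-0.13209, 0.05941×(-4.07325)=-0.24198, 0.0099×(-6.65821)=-0.06592, 0.06931×(-3.85086)=-0.26689, 0.72772×(-0.45854)=-0.33369, 0.06931×(-3.85086)=-0.26689, 0.0396×(-4.65821)=-0.18448.
Sum = -1.49194, so H' = 1.492.

1.492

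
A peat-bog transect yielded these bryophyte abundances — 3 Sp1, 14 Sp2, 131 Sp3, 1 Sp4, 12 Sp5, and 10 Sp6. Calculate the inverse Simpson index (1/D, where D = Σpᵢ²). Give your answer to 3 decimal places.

Total N = 3+14+131+1+12+10 = 171, so the proportions are 0.017544, 0.081871, 0.766082, 0.005848, 0.070175, 0.05848 (working shown to 6 dp, full precision carried).
D = 0.017544² + 0.081871² + 0.766082² + 0.005848² + 0.070175² + 0.05848² = 0.000308 + 0.006703 + 0.586881 + 0.000034 + 0.004925 + 0.003420 = 0.602271.
So 1/D = 1.66038, i.e. 1.660 to 3 decimal places.

1.660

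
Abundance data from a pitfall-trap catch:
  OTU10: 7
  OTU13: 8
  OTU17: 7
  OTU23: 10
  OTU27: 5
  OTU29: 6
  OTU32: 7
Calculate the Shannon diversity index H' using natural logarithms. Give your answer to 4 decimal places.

Total N = 7+8+7+10+5+6+7 = 50, so the proportions are 0.14, 0.16, 0.14, 0.2, 0.1, 0.12, 0.14 (working shown to 6 dp, full precision carried).
Each pᵢ ln pᵢ term: 0.14×(-1.966113)=-0.275256, 0.16×(-1.832581)=-0.293213, 0.14×(-1.966113)=-0.275256, 0.2×(-1.609438)=-0.321888, 0.1×(-2.302585)=-0.230259, 0.12×(-2.120264)=-0.254432, 0.14×(-1.966113)=-0.275256.
Sum = -1.925558, so H' = 1.9256.

1.9256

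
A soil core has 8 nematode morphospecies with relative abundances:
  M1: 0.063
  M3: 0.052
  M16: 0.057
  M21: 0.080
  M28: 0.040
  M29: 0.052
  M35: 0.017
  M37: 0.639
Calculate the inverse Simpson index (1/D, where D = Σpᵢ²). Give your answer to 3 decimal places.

D = 0.063² + 0.052² + 0.057² + 0.08² + 0.04² + 0.052² + 0.017² + 0.639² = 0.003969 + 0.002704 + 0.003249 + 0.006400 + 0.001600 + 0.002704 + 0.000289 + 0.408321 = 0.429236 (working shown to 6 dp, full precision carried).
So 1/D = 2.32972, i.e. 2.330 to 3 decimal places.

2.330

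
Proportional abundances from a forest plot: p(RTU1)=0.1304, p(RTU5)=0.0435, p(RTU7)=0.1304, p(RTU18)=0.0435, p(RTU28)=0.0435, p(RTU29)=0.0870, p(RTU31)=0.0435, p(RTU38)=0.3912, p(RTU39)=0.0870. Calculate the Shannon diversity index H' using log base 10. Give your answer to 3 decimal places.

0.812

Each pᵢ log₁₀ pᵢ term (working shown to 5 dp, full precision carried): 0.1304×(-0.88472)=-0.11537, 0.0435×(-1.36151)=-0.05923, 0.1304×(-0.88472)=-0.11537, 0.0435×(-1.36151)=-0.05923, 0.0435×(-1.36151)=-0.05923, 0.087×(-1.06048)=-0.09226, 0.0435×(-1.36151)=-0.05923, 0.3912×(-0.40760)=-0.15945, 0.087×(-1.06048)=-0.09226.
Sum = -0.81162, so H' = 0.812.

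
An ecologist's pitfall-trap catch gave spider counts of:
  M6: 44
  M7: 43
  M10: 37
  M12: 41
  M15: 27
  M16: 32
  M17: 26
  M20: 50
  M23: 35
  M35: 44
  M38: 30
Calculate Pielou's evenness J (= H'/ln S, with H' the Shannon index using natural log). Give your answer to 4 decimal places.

0.9914

Total N = 44+43+37+41+27+32+26+50+35+44+30 = 409, so the proportions are 0.107579, 0.105134, 0.090465, 0.100244, 0.066015, 0.07824, 0.06357, 0.122249, 0.085575, 0.107579, 0.07335 (working shown to 6 dp, full precision carried).
H' = −Σ pᵢ ln pᵢ = −((-0.239851) + (-0.236817) + (-0.217368) + (-0.230577) + (-0.179420) + (-0.199353) + (-0.175174) + (-0.256931) + (-0.210374) + (-0.239851) + (-0.191627)) = 2.377342.
With S = 11 species, ln S = 2.397895, so J = 2.377342/2.397895 = 0.991429, i.e. 0.9914 to 4 decimal places.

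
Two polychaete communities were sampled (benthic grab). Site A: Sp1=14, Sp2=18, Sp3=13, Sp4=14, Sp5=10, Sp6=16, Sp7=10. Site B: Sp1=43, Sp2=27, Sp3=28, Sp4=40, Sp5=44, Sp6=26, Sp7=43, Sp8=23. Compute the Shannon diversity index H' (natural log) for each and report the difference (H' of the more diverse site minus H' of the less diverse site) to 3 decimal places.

Site A: N=95, proportions 0.14737, 0.18947, 0.13684, 0.14737, 0.10526, 0.16842, 0.10526, giving H' = 1.92569 (working shown to 5 dp, full precision carried).
Site B: N=274, proportions 0.15693, 0.09854, 0.10219, 0.14599, 0.16058, 0.09489, 0.15693, 0.08394, giving H' = 2.04875.
Difference = |1.92569 − 2.04875| = 0.12306, i.e. 0.123 to 3 decimal places.

0.123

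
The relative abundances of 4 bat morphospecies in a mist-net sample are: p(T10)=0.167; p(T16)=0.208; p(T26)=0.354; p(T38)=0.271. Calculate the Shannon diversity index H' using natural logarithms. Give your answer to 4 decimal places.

Each pᵢ ln pᵢ term (working shown to 6 dp, full precision carried): 0.167×(-1.789761)=-0.298890, 0.208×(-1.570217)=-0.326605, 0.354×(-1.038458)=-0.367614, 0.271×(-1.305636)=-0.353827.
Sum = -1.346937, so H' = 1.3469.

1.3469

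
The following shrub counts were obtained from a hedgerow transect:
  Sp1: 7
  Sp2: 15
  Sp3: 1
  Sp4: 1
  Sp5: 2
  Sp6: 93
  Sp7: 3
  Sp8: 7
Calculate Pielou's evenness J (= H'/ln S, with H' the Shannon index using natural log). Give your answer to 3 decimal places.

Total N = 7+15+1+1+2+93+3+7 = 129, so the proportions are 0.05426, 0.11628, 0.00775, 0.00775, 0.0155, 0.72093, 0.02326, 0.05426 (working shown to 5 dp, full precision carried).
H' = −Σ pᵢ ln pᵢ = −((-0.15812) + (-0.25020) + (-0.03767) + (-0.03767) + (-0.06460) + (-0.23590) + (-0.08747) + (-0.15812)) = 1.02976.
With S = 8 species, ln S = 2.07944, so J = 1.02976/2.07944 = 0.49521, i.e. 0.495 to 3 decimal places.

0.495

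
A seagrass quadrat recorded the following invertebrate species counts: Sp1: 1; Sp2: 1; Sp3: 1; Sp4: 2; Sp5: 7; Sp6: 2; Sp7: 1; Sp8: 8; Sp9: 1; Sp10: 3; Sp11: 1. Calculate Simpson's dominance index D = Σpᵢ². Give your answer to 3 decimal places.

0.173

Total N = 1+1+1+2+7+2+1+8+1+3+1 = 28, so the proportions are 0.03571, 0.03571, 0.03571, 0.07143, 0.25, 0.07143, 0.03571, 0.28571, 0.03571, 0.10714, 0.03571 (working shown to 5 dp, full precision carried).
D = 0.03571² + 0.03571² + 0.03571² + 0.07143² + 0.25² + 0.07143² + 0.03571² + 0.28571² + 0.03571² + 0.10714² + 0.03571² = 0.00128 + 0.00128 + 0.00128 + 0.00510 + 0.06250 + 0.00510 + 0.00128 + 0.08163 + 0.00128 + 0.01148 + 0.00128 = 0.17347.
To 3 decimal places, D = 0.173.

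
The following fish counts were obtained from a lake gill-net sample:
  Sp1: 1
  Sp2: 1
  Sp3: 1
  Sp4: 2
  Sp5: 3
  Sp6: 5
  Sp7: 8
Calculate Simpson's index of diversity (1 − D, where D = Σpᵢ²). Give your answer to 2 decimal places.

Total N = 1+1+1+2+3+5+8 = 21, so the proportions are 0.0476, 0.0476, 0.0476, 0.0952, 0.1429, 0.2381, 0.381 (working shown to 4 dp, full precision carried).
D = 0.0476² + 0.0476² + 0.0476² + 0.0952² + 0.1429² + 0.2381² + 0.381² = 0.0023 + 0.0023 + 0.0023 + 0.0091 + 0.0204 + 0.0567 + 0.1451 = 0.2381.
So 1 − D = 0.7619, i.e. 0.76 to 2 decimal places.

0.76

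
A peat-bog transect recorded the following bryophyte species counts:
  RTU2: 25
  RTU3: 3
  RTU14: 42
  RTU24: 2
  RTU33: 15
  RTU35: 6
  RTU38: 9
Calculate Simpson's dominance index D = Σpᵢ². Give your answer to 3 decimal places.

Total N = 25+3+42+2+15+6+9 = 102, so the proportions are 0.2451, 0.02941, 0.41176, 0.01961, 0.14706, 0.05882, 0.08824 (working shown to 5 dp, full precision carried).
D = 0.2451² + 0.02941² + 0.41176² + 0.01961² + 0.14706² + 0.05882² + 0.08824² = 0.06007 + 0.00087 + 0.16955 + 0.00038 + 0.02163 + 0.00346 + 0.00779 = 0.26374.
To 3 decimal places, D = 0.264.

0.264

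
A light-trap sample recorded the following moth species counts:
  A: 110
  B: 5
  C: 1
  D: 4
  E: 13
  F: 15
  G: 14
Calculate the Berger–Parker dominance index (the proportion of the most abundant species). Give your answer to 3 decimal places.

Total N = 110+5+1+4+13+15+14 = 162, so the proportions are 0.67901, 0.03086, 0.00617, 0.02469, 0.08025, 0.09259, 0.08642 (working shown to 5 dp, full precision carried).
The largest proportion is 0.67901, i.e. d = 0.679 to 3 decimal places.

0.679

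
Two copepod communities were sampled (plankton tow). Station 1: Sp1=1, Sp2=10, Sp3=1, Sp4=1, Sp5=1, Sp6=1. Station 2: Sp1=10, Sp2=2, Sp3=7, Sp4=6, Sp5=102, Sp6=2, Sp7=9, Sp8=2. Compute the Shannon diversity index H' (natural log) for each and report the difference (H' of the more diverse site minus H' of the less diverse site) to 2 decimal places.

0.11

Station 1: N=15, proportions 0.0667, 0.6667, 0.0667, 0.0667, 0.0667, 0.0667, giving H' = 1.1730 (working shown to 4 dp, full precision carried).
Station 2: N=140, proportions 0.0714, 0.0143, 0.05, 0.0429, 0.7286, 0.0143, 0.0643, 0.0143, giving H' = 1.0625.
Difference = |1.1730 − 1.0625| = 0.1105, i.e. 0.11 to 2 decimal places.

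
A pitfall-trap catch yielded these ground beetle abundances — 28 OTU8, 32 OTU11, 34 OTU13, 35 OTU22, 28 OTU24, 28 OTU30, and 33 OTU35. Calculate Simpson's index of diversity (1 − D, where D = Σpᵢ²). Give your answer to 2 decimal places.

Total N = 28+32+34+35+28+28+33 = 218, so the proportions are 0.1284, 0.1468, 0.156, 0.1606, 0.1284, 0.1284, 0.1514 (working shown to 4 dp, full precision carried).
D = 0.1284² + 0.1468² + 0.156² + 0.1606² + 0.1284² + 0.1284² + 0.1514² = 0.0165 + 0.0215 + 0.0243 + 0.0258 + 0.0165 + 0.0165 + 0.0229 = 0.1441.
So 1 − D = 0.8559, i.e. 0.86 to 2 decimal places.

0.86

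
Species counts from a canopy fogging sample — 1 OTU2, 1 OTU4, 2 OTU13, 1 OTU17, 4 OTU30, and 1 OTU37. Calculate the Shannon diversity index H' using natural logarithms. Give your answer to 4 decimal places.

1.6094

Total N = 1+1+2+1+4+1 = 10, so the proportions are 0.1, 0.1, 0.2, 0.1, 0.4, 0.1 (working shown to 6 dp, full precision carried).
Each pᵢ ln pᵢ term: 0.1×(-2.302585)=-0.230259, 0.1×(-2.302585)=-0.230259, 0.2×(-1.609438)=-0.321888, 0.1×(-2.302585)=-0.230259, 0.4×(-0.916291)=-0.366516, 0.1×(-2.302585)=-0.230259.
Sum = -1.609438, so H' = 1.6094.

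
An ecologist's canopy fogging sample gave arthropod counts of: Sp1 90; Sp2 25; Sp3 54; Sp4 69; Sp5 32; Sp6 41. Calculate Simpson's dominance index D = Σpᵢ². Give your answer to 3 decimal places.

Total N = 90+25+54+69+32+41 = 311, so the proportions are 0.28939, 0.08039, 0.17363, 0.22186, 0.10289, 0.13183 (working shown to 5 dp, full precision carried).
D = 0.28939² + 0.08039² + 0.17363² + 0.22186² + 0.10289² + 0.13183² = 0.08375 + 0.00646 + 0.03015 + 0.04922 + 0.01059 + 0.01738 = 0.19755.
To 3 decimal places, D = 0.198.

0.198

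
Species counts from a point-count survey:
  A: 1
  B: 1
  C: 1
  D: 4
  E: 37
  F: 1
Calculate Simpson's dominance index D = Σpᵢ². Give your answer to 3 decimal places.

0.686

Total N = 1+1+1+4+37+1 = 45, so the proportions are 0.02222, 0.02222, 0.02222, 0.08889, 0.82222, 0.02222 (working shown to 5 dp, full precision carried).
D = 0.02222² + 0.02222² + 0.02222² + 0.08889² + 0.82222² + 0.02222² = 0.00049 + 0.00049 + 0.00049 + 0.00790 + 0.67605 + 0.00049 = 0.68593.
To 3 decimal places, D = 0.686.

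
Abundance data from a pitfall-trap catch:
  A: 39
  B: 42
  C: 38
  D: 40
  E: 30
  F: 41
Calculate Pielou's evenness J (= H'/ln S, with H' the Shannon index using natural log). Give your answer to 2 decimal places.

Total N = 39+42+38+40+30+41 = 230, so the proportions are 0.1696, 0.1826, 0.1652, 0.1739, 0.1304, 0.1783 (working shown to 4 dp, full precision carried).
H' = −Σ pᵢ ln pᵢ = −((-0.3009) + (-0.3105) + (-0.2975) + (-0.3042) + (-0.2657) + (-0.3074)) = 1.7862.
With S = 6 species, ln S = 1.7918, so J = 1.7862/1.7918 = 0.9969, i.e. 1.00 to 2 decimal places.

1.00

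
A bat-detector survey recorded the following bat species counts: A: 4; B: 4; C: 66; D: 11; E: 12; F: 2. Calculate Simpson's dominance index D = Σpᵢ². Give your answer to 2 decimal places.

0.48

Total N = 4+4+66+11+12+2 = 99, so the proportions are 0.0404, 0.0404, 0.6667, 0.1111, 0.1212, 0.0202 (working shown to 4 dp, full precision carried).
D = 0.0404² + 0.0404² + 0.6667² + 0.1111² + 0.1212² + 0.0202² = 0.0016 + 0.0016 + 0.4444 + 0.0123 + 0.0147 + 0.0004 = 0.4752.
To 2 decimal places, D = 0.48.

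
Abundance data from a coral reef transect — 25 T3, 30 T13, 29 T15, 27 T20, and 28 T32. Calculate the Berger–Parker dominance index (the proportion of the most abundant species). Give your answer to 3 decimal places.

Total N = 25+30+29+27+28 = 139, so the proportions are 0.17986, 0.21583, 0.20863, 0.19424, 0.20144 (working shown to 5 dp, full precision carried).
The largest proportion is 0.21583, i.e. d = 0.216 to 3 decimal places.

0.216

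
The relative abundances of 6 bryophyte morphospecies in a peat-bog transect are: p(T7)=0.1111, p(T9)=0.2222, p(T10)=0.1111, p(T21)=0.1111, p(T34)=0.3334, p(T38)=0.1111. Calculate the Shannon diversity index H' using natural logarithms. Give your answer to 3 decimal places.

Each pᵢ ln pᵢ term (working shown to 5 dp, full precision carried): 0.1111×(-2.19732)=-0.24412, 0.2222×(-1.50418)=-0.33423, 0.1111×(-2.19732)=-0.24412, 0.1111×(-2.19732)=-0.24412, 0.3334×(-1.09841)=-0.36621, 0.1111×(-2.19732)=-0.24412.
Sum = -1.67693, so H' = 1.677.

1.677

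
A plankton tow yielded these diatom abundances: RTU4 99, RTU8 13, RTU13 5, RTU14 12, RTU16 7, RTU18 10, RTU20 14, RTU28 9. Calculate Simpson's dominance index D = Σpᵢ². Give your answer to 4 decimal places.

Total N = 99+13+5+12+7+10+14+9 = 169, so the proportions are 0.585799, 0.076923, 0.029586, 0.071006, 0.04142, 0.059172, 0.08284, 0.053254 (working shown to 6 dp, full precision carried).
D = 0.585799² + 0.076923² + 0.029586² + 0.071006² + 0.04142² + 0.059172² + 0.08284² + 0.053254² = 0.343160 + 0.005917 + 0.000875 + 0.005042 + 0.001716 + 0.003501 + 0.006863 + 0.002836 = 0.369910.
To 4 decimal places, D = 0.3699.

0.3699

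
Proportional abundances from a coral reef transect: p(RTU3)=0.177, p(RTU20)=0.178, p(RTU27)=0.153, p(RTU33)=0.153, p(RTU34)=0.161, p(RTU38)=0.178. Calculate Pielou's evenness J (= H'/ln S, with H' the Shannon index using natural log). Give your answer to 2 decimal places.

H' = −Σ pᵢ ln pᵢ = −((-0.3065) + (-0.3072) + (-0.2872) + (-0.2872) + (-0.2940) + (-0.3072)) = 1.7894 (working shown to 4 dp, full precision carried).
With S = 6 species, ln S = 1.7918, so J = 1.7894/1.7918 = 0.9987, i.e. 1.00 to 2 decimal places.

1.00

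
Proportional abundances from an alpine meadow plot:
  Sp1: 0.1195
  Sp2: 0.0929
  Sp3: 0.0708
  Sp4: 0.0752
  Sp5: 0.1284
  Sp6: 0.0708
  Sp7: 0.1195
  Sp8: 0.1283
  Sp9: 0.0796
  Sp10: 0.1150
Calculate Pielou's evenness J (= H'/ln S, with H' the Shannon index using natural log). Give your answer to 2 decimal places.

0.99

H' = −Σ pᵢ ln pᵢ = −((-0.2539) + (-0.2208) + (-0.1875) + (-0.1946) + (-0.2636) + (-0.1875) + (-0.2539) + (-0.2634) + (-0.2014) + (-0.2487)) = 2.2752 (working shown to 4 dp, full precision carried).
With S = 10 species, ln S = 2.3026, so J = 2.2752/2.3026 = 0.9881, i.e. 0.99 to 2 decimal places.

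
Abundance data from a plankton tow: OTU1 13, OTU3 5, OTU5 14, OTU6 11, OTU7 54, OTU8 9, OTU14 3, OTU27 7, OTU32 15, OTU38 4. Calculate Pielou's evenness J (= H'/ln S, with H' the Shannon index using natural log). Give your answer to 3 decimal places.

0.834

Total N = 13+5+14+11+54+9+3+7+15+4 = 135, so the proportions are 0.0963, 0.03704, 0.1037, 0.08148, 0.4, 0.06667, 0.02222, 0.05185, 0.11111, 0.02963 (working shown to 5 dp, full precision carried).
H' = −Σ pᵢ ln pᵢ = −((-0.22536) + (-0.12207) + (-0.23502) + (-0.20430) + (-0.36652) + (-0.18054) + (-0.08459) + (-0.15345) + (-0.24414) + (-0.10427)) = 1.92025.
With S = 10 species, ln S = 2.30259, so J = 1.92025/2.30259 = 0.83395, i.e. 0.834 to 3 decimal places.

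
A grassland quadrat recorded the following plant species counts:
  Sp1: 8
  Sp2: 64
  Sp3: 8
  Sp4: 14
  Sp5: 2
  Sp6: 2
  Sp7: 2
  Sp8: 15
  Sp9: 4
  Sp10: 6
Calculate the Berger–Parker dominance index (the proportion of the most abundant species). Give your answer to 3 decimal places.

Total N = 8+64+8+14+2+2+2+15+4+6 = 125, so the proportions are 0.064, 0.512, 0.064, 0.112, 0.016, 0.016, 0.016, 0.12, 0.032, 0.048 (working shown to 5 dp, full precision carried).
The largest proportion is 0.512, i.e. d = 0.512 to 3 decimal places.

0.512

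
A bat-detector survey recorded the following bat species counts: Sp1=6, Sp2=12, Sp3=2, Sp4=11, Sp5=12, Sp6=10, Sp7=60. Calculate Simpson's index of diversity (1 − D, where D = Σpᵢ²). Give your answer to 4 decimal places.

0.6751

Total N = 6+12+2+11+12+10+60 = 113, so the proportions are 0.053097, 0.106195, 0.017699, 0.097345, 0.106195, 0.088496, 0.530973 (working shown to 6 dp, full precision carried).
D = 0.053097² + 0.106195² + 0.017699² + 0.097345² + 0.106195² + 0.088496² + 0.530973² = 0.002819 + 0.011277 + 0.000313 + 0.009476 + 0.011277 + 0.007831 + 0.281933 = 0.324928.
So 1 − D = 0.675072, i.e. 0.6751 to 4 decimal places.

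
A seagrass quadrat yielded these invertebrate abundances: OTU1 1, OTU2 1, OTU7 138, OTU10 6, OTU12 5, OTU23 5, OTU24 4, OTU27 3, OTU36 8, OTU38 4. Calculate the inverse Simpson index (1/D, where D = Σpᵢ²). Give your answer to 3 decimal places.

Total N = 1+1+138+6+5+5+4+3+8+4 = 175, so the proportions are 0.005714, 0.005714, 0.788571, 0.034286, 0.028571, 0.028571, 0.022857, 0.017143, 0.045714, 0.022857 (working shown to 6 dp, full precision carried).
D = 0.005714² + 0.005714² + 0.788571² + 0.034286² + 0.028571² + 0.028571² + 0.022857² + 0.017143² + 0.045714² + 0.022857² = 0.000033 + 0.000033 + 0.621845 + 0.001176 + 0.000816 + 0.000816 + 0.000522 + 0.000294 + 0.002090 + 0.000522 = 0.628147.
So 1/D = 1.59198, i.e. 1.592 to 3 decimal places.

1.592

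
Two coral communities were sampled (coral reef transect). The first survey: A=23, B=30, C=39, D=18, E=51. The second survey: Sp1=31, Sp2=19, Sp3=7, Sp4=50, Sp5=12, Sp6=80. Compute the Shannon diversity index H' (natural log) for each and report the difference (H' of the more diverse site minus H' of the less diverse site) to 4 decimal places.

0.0292

The first survey: N=161, proportions 0.142857, 0.186335, 0.242236, 0.111801, 0.31677, giving H' = 1.543634 (working shown to 6 dp, full precision carried).
The second survey: N=199, proportions 0.155779, 0.095477, 0.035176, 0.251256, 0.060302, 0.40201, giving H' = 1.514403.
Difference = |1.543634 − 1.514403| = 0.029231, i.e. 0.0292 to 4 decimal places.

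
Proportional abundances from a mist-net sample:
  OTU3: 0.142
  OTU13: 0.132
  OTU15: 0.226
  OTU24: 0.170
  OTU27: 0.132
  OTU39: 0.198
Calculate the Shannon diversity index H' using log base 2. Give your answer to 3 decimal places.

2.553

Each pᵢ log₂ pᵢ term (working shown to 5 dp, full precision carried): 0.142×(-2.81604)=-0.39988, 0.132×(-2.92139)=-0.38562, 0.226×(-2.14561)=-0.48491, 0.17×(-2.55639)=-0.43459, 0.132×(-2.92139)=-0.38562, 0.198×(-2.33643)=-0.46261.
Sum = -2.55323, so H' = 2.553.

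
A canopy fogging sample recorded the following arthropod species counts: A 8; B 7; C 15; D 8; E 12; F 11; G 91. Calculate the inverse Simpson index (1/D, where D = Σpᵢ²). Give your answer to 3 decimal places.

Total N = 8+7+15+8+12+11+91 = 152, so the proportions are 0.052632, 0.046053, 0.098684, 0.052632, 0.078947, 0.072368, 0.598684 (working shown to 6 dp, full precision carried).
D = 0.052632² + 0.046053² + 0.098684² + 0.052632² + 0.078947² + 0.072368² + 0.598684² = 0.002770 + 0.002121 + 0.009739 + 0.002770 + 0.006233 + 0.005237 + 0.358423 = 0.387292.
So 1/D = 2.58203, i.e. 2.582 to 3 decimal places.

2.582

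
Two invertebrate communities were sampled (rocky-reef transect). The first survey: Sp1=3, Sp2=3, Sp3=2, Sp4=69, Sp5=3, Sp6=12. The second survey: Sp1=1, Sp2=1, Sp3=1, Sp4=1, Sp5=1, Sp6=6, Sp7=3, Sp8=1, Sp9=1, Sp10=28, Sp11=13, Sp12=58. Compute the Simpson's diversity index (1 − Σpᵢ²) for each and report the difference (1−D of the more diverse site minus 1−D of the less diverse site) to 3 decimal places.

0.253

The first survey: N=92, proportions 0.03261, 0.03261, 0.02174, 0.75, 0.03261, 0.13043, giving 1−D = 0.41682 (working shown to 5 dp, full precision carried).
The second survey: N=115, proportions 0.0087, 0.0087, 0.0087, 0.0087, 0.0087, 0.05217, 0.02609, 0.0087, 0.0087, 0.24348, 0.11304, 0.50435, giving 1−D = 0.66964.
Difference = |0.41682 − 0.66964| = 0.25282, i.e. 0.253 to 3 decimal places.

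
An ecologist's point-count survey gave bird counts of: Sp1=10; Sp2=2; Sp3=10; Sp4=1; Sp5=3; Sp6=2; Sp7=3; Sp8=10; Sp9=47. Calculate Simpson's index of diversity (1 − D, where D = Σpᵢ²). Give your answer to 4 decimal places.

Total N = 10+2+10+1+3+2+3+10+47 = 88, so the proportions are 0.113636, 0.022727, 0.113636, 0.011364, 0.034091, 0.022727, 0.034091, 0.113636, 0.534091 (working shown to 6 dp, full precision carried).
D = 0.113636² + 0.022727² + 0.113636² + 0.011364² + 0.034091² + 0.022727² + 0.034091² + 0.113636² + 0.534091² = 0.012913 + 0.000517 + 0.012913 + 0.000129 + 0.001162 + 0.000517 + 0.001162 + 0.012913 + 0.285253 = 0.327479.
So 1 − D = 0.672521, i.e. 0.6725 to 4 decimal places.

0.6725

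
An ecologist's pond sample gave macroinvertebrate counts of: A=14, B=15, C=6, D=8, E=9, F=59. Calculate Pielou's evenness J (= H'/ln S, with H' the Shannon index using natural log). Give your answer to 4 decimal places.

Total N = 14+15+6+8+9+59 = 111, so the proportions are 0.126126, 0.135135, 0.054054, 0.072072, 0.081081, 0.531532 (working shown to 6 dp, full precision carried).
H' = −Σ pᵢ ln pᵢ = −((-0.261141) + (-0.270470) + (-0.157717) + (-0.189556) + (-0.203700) + (-0.335924)) = 1.418509.
With S = 6 species, ln S = 1.791759, so J = 1.418509/1.791759 = 0.791685, i.e. 0.7917 to 4 decimal places.

0.7917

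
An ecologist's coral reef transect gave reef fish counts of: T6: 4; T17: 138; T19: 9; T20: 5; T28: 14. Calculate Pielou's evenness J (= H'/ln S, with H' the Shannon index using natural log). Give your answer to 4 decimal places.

0.4489

Total N = 4+138+9+5+14 = 170, so the proportions are 0.023529, 0.811765, 0.052941, 0.029412, 0.082353 (working shown to 6 dp, full precision carried).
H' = −Σ pᵢ ln pᵢ = −((-0.088224) + (-0.169289) + (-0.155572) + (-0.103716) + (-0.205614)) = 0.722415.
With S = 5 species, ln S = 1.609438, so J = 0.722415/1.609438 = 0.448862, i.e. 0.4489 to 4 decimal places.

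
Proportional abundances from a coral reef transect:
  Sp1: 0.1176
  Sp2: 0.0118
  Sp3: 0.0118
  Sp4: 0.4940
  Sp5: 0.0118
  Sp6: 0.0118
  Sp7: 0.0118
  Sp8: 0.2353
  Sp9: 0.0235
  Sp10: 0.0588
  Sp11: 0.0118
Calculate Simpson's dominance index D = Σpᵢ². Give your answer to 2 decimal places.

0.32

D = 0.1176² + 0.0118² + 0.0118² + 0.494² + 0.0118² + 0.0118² + 0.0118² + 0.2353² + 0.0235² + 0.0588² + 0.0118² = 0.0138 + 0.0001 + 0.0001 + 0.2440 + 0.0001 + 0.0001 + 0.0001 + 0.0554 + 0.0006 + 0.0035 + 0.0001 = 0.3181 (working shown to 4 dp, full precision carried).
To 2 decimal places, D = 0.32.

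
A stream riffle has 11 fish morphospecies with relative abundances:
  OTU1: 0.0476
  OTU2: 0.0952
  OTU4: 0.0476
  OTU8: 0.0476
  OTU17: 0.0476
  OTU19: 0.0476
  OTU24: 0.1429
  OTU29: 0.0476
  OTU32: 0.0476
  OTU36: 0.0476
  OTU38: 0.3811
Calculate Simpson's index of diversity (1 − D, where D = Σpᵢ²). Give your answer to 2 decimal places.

0.81

D = 0.0476² + 0.0952² + 0.0476² + 0.0476² + 0.0476² + 0.0476² + 0.1429² + 0.0476² + 0.0476² + 0.0476² + 0.3811² = 0.0023 + 0.0091 + 0.0023 + 0.0023 + 0.0023 + 0.0023 + 0.0204 + 0.0023 + 0.0023 + 0.0023 + 0.1452 = 0.1928 (working shown to 4 dp, full precision carried).
So 1 − D = 0.8072, i.e. 0.81 to 2 decimal places.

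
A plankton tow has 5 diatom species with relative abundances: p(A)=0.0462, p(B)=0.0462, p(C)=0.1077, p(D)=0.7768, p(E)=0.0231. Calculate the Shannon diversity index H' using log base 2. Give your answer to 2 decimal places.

Each pᵢ log₂ pᵢ term (working shown to 4 dp, full precision carried): 0.0462×(-4.4360)=-0.2049, 0.0462×(-4.4360)=-0.2049, 0.1077×(-3.2149)=-0.3462, 0.7768×(-0.3644)=-0.2831, 0.0231×(-5.4360)=-0.1256.
Sum = -1.1648, so H' = 1.16.

1.16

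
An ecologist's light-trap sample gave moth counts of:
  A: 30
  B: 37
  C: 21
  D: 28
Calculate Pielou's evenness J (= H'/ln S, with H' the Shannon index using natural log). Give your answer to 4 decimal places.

0.9859

Total N = 30+37+21+28 = 116, so the proportions are 0.258621, 0.318966, 0.181034, 0.241379 (working shown to 6 dp, full precision carried).
H' = −Σ pᵢ ln pᵢ = −((-0.349757) + (-0.364473) + (-0.309400) + (-0.343093)) = 1.366723.
With S = 4 species, ln S = 1.386294, so J = 1.366723/1.386294 = 0.985882, i.e. 0.9859 to 4 decimal places.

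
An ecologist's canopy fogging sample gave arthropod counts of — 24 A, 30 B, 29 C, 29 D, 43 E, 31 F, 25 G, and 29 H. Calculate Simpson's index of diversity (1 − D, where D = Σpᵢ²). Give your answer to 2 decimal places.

Total N = 24+30+29+29+43+31+25+29 = 240, so the proportions are 0.1, 0.125, 0.1208, 0.1208, 0.1792, 0.1292, 0.1042, 0.1208 (working shown to 4 dp, full precision carried).
D = 0.1² + 0.125² + 0.1208² + 0.1208² + 0.1792² + 0.1292² + 0.1042² + 0.1208² = 0.0100 + 0.0156 + 0.0146 + 0.0146 + 0.0321 + 0.0167 + 0.0109 + 0.0146 = 0.1291.
So 1 − D = 0.8709, i.e. 0.87 to 2 decimal places.

0.87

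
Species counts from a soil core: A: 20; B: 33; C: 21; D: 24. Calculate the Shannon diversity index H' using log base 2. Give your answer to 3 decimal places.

Total N = 20+33+21+24 = 98, so the proportions are 0.20408, 0.33673, 0.21429, 0.2449 (working shown to 5 dp, full precision carried).
Each pᵢ log₂ pᵢ term: 0.20408×(-2.29278)=-0.46791, 0.33673×(-1.57032)=-0.52878, 0.21429×(-2.22239)=-0.47623, 0.2449×(-2.02975)=-0.49708.
Sum = -1.97000, so H' = 1.970.

1.970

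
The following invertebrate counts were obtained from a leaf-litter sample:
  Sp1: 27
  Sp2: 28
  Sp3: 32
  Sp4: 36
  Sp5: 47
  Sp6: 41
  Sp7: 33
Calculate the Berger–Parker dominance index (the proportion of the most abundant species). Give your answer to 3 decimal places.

Total N = 27+28+32+36+47+41+33 = 244, so the proportions are 0.11066, 0.11475, 0.13115, 0.14754, 0.19262, 0.16803, 0.13525 (working shown to 5 dp, full precision carried).
The largest proportion is 0.19262, i.e. d = 0.193 to 3 decimal places.

0.193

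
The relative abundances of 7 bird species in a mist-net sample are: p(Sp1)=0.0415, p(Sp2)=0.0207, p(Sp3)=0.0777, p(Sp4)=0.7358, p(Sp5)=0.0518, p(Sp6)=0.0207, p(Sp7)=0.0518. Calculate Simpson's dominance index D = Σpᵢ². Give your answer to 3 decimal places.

D = 0.0415² + 0.0207² + 0.0777² + 0.7358² + 0.0518² + 0.0207² + 0.0518² = 0.00172 + 0.00043 + 0.00604 + 0.54140 + 0.00268 + 0.00043 + 0.00268 = 0.55538 (working shown to 5 dp, full precision carried).
To 3 decimal places, D = 0.555.

0.555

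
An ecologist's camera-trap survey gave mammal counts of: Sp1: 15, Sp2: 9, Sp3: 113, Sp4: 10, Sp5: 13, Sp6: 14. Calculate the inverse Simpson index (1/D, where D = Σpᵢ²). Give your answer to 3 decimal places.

Total N = 15+9+113+10+13+14 = 174, so the proportions are 0.086207, 0.051724, 0.649425, 0.057471, 0.074713, 0.08046 (working shown to 6 dp, full precision carried).
D = 0.086207² + 0.051724² + 0.649425² + 0.057471² + 0.074713² + 0.08046² = 0.007432 + 0.002675 + 0.421753 + 0.003303 + 0.005582 + 0.006474 = 0.447219.
So 1/D = 2.23604, i.e. 2.236 to 3 decimal places.

2.236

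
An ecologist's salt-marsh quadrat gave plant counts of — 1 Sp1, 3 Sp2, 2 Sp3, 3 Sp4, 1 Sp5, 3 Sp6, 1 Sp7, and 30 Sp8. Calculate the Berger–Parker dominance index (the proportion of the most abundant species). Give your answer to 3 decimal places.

Total N = 1+3+2+3+1+3+1+30 = 44, so the proportions are 0.02273, 0.06818, 0.04545, 0.06818, 0.02273, 0.06818, 0.02273, 0.68182 (working shown to 5 dp, full precision carried).
The largest proportion is 0.68182, i.e. d = 0.682 to 3 decimal places.

0.682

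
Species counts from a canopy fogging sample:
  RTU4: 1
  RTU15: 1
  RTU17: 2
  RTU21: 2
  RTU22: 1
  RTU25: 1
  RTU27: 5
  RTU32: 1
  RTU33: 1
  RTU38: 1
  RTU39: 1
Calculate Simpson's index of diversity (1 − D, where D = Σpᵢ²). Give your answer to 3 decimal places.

0.858

Total N = 1+1+2+2+1+1+5+1+1+1+1 = 17, so the proportions are 0.05882, 0.05882, 0.11765, 0.11765, 0.05882, 0.05882, 0.29412, 0.05882, 0.05882, 0.05882, 0.05882 (working shown to 5 dp, full precision carried).
D = 0.05882² + 0.05882² + 0.11765² + 0.11765² + 0.05882² + 0.05882² + 0.29412² + 0.05882² + 0.05882² + 0.05882² + 0.05882² = 0.00346 + 0.00346 + 0.01384 + 0.01384 + 0.00346 + 0.00346 + 0.08651 + 0.00346 + 0.00346 + 0.00346 + 0.00346 = 0.14187.
So 1 − D = 0.85813, i.e. 0.858 to 3 decimal places.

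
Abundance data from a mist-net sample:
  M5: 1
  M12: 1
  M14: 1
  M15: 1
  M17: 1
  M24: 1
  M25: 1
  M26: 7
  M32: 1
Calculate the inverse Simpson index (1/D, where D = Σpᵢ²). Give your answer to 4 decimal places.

Total N = 1+1+1+1+1+1+1+7+1 = 15, so the proportions are 0.06666667, 0.06666667, 0.06666667, 0.06666667, 0.06666667, 0.06666667, 0.06666667, 0.46666667, 0.06666667 (working shown to 8 dp, full precision carried).
D = 0.06666667² + 0.06666667² + 0.06666667² + 0.06666667² + 0.06666667² + 0.06666667² + 0.06666667² + 0.46666667² + 0.06666667² = 0.00444444 + 0.00444444 + 0.00444444 + 0.00444444 + 0.00444444 + 0.00444444 + 0.00444444 + 0.21777778 + 0.00444444 = 0.25333333.
So 1/D = 3.947368, i.e. 3.9474 to 4 decimal places.

3.9474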